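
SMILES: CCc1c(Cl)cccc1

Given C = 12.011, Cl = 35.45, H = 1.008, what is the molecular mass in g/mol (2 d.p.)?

Molecular formula: C8H9Cl.
M = 8×12.011 + 1×35.45 + 9×1.008 = 140.61 g/mol.

140.61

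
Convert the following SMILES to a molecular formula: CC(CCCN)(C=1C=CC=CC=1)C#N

Heavy atoms from the SMILES: 12 C, 2 N.
Implicit hydrogens by atom environment:
  5 × C (aromatic): 1 H each → 5
  3 × C: 2 H each → 6
  2 × C: no H
  1 × C: 3 H
  1 × C (aromatic): no H
  1 × N: 2 H
  1 × N: no H
  Total hydrogens = 16.
Molecular formula: C12H16N2

C12H16N2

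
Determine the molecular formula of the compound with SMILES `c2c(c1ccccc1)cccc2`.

C12H10

Heavy atoms from the SMILES: 12 C.
Implicit hydrogens by atom environment:
  10 × C (aromatic): 1 H each → 10
  2 × C (aromatic): no H
  Total hydrogens = 10.
Molecular formula: C12H10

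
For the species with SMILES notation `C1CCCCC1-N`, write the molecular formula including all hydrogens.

C6H13N

Heavy atoms from the SMILES: 6 C, 1 N.
Implicit hydrogens by atom environment:
  5 × C: 2 H each → 10
  1 × C: 1 H
  1 × N: 2 H
  Total hydrogens = 13.
Molecular formula: C6H13N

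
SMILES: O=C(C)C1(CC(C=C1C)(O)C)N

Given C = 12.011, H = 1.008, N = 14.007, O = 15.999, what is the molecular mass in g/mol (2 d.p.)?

Molecular formula: C9H15NO2.
M = 9×12.011 + 15×1.008 + 1×14.007 + 2×15.999 = 169.22 g/mol.

169.22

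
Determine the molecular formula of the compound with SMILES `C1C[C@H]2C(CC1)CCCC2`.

Heavy atoms from the SMILES: 10 C.
Implicit hydrogens by atom environment:
  8 × C: 2 H each → 16
  2 × C: 1 H each → 2
  Total hydrogens = 18.
Molecular formula: C10H18

C10H18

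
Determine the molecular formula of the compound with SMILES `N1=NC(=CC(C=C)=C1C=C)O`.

C8H8N2O

Heavy atoms from the SMILES: 8 C, 2 N, 1 O.
Implicit hydrogens by atom environment:
  3 × C (aromatic): no H
  2 × C: 2 H each → 4
  2 × C: 1 H each → 2
  2 × N (aromatic): no H
  1 × C (aromatic): 1 H
  1 × O: 1 H
  Total hydrogens = 8.
Molecular formula: C8H8N2O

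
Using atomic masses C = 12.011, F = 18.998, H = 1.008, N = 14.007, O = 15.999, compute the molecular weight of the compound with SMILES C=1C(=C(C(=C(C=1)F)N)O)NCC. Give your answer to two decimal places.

170.19

Molecular formula: C8H11FN2O.
M = 8×12.011 + 1×18.998 + 11×1.008 + 2×14.007 + 1×15.999 = 170.19 g/mol.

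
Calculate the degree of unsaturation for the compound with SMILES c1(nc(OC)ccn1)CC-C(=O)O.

5

Molecular formula from the SMILES: C8H10N2O3.
DoU = (2C + 2 + N − H − X)/2 = (2·8 + 2 + 2 − 10 − 0)/2 = 10/2 = 5.
(Structurally: 1 ring(s) + 4 π bond(s) = 5.)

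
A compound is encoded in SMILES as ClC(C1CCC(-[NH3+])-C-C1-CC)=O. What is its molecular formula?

Heavy atoms from the SMILES: 9 C, 1 Cl, 1 N, 1 O.
Implicit hydrogens by atom environment:
  4 × C: 2 H each → 8
  3 × C: 1 H each → 3
  1 × C: 3 H
  1 × C: no H
  1 × Cl: no H
  1 × N (charge +1): 3 H
  1 × O: no H
  Total hydrogens = 17.
Net charge +1.
Molecular formula: C9H17ClNO+

C9H17ClNO+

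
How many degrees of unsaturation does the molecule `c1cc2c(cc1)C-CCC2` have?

5

Molecular formula from the SMILES: C10H12.
DoU = (2C + 2 + N − H − X)/2 = (2·10 + 2 + 0 − 12 − 0)/2 = 10/2 = 5.
(Structurally: 2 ring(s) + 3 π bond(s) = 5.)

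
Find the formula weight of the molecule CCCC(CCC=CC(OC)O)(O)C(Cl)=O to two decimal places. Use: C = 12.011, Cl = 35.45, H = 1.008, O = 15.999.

250.72

Molecular formula: C11H19ClO4.
M = 11×12.011 + 1×35.45 + 19×1.008 + 4×15.999 = 250.72 g/mol.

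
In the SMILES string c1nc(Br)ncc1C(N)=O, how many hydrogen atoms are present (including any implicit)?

Hydrogens are implicit in SMILES; fill each atom to its normal valence:
  2 × C (aromatic): 1 H each → 2
  2 × C (aromatic): no H
  2 × N (aromatic): no H
  1 × Br: no H
  1 × C: no H
  1 × N: 2 H
  1 × O: no H
  Total hydrogens = 4.

4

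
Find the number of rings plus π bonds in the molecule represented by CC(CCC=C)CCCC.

1

Molecular formula from the SMILES: C10H20.
DoU = (2C + 2 + N − H − X)/2 = (2·10 + 2 + 0 − 20 − 0)/2 = 2/2 = 1.
(Structurally: 0 ring(s) + 1 π bond(s) = 1.)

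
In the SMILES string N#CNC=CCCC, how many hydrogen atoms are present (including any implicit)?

10

Hydrogens are implicit in SMILES; fill each atom to its normal valence:
  2 × C: 2 H each → 4
  2 × C: 1 H each → 2
  1 × C: 3 H
  1 × C: no H
  1 × N: 1 H
  1 × N: no H
  Total hydrogens = 10.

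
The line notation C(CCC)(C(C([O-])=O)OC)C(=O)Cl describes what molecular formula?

C8H12ClO4-

Heavy atoms from the SMILES: 8 C, 1 Cl, 4 O.
Implicit hydrogens by atom environment:
  3 × O: no H
  2 × C: 3 H each → 6
  2 × C: 2 H each → 4
  2 × C: 1 H each → 2
  2 × C: no H
  1 × Cl: no H
  1 × O (charge -1): no H
  Total hydrogens = 12.
Net charge -1.
Molecular formula: C8H12ClO4-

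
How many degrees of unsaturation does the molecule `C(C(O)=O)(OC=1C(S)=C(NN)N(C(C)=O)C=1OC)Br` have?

Molecular formula from the SMILES: C9H12BrN3O5S.
DoU = (2C + 2 + N − H − X)/2 = (2·9 + 2 + 3 − 12 − 1)/2 = 10/2 = 5.
(Structurally: 1 ring(s) + 4 π bond(s) = 5.)

5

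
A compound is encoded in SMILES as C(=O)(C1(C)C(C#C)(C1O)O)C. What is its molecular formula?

Heavy atoms from the SMILES: 8 C, 3 O.
Implicit hydrogens by atom environment:
  4 × C: no H
  2 × C: 3 H each → 6
  2 × C: 1 H each → 2
  2 × O: 1 H each → 2
  1 × O: no H
  Total hydrogens = 10.
Molecular formula: C8H10O3

C8H10O3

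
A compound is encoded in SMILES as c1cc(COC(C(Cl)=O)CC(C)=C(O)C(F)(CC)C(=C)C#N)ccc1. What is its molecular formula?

C19H21ClFNO3

Heavy atoms from the SMILES: 19 C, 1 Cl, 1 F, 1 N, 3 O.
Implicit hydrogens by atom environment:
  6 × C: no H
  5 × C (aromatic): 1 H each → 5
  4 × C: 2 H each → 8
  2 × C: 3 H each → 6
  2 × O: no H
  1 × C: 1 H
  1 × C (aromatic): no H
  1 × Cl: no H
  1 × F: no H
  1 × N: no H
  1 × O: 1 H
  Total hydrogens = 21.
Molecular formula: C19H21ClFNO3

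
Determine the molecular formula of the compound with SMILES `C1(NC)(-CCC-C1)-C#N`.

C7H12N2

Heavy atoms from the SMILES: 7 C, 2 N.
Implicit hydrogens by atom environment:
  4 × C: 2 H each → 8
  2 × C: no H
  1 × C: 3 H
  1 × N: 1 H
  1 × N: no H
  Total hydrogens = 12.
Molecular formula: C7H12N2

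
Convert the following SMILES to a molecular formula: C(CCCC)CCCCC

C10H22

Heavy atoms from the SMILES: 10 C.
Implicit hydrogens by atom environment:
  8 × C: 2 H each → 16
  2 × C: 3 H each → 6
  Total hydrogens = 22.
Molecular formula: C10H22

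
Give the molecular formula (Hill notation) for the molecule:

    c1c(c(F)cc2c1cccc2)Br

C10H6BrF

Heavy atoms from the SMILES: 1 Br, 10 C, 1 F.
Implicit hydrogens by atom environment:
  6 × C (aromatic): 1 H each → 6
  4 × C (aromatic): no H
  1 × Br: no H
  1 × F: no H
  Total hydrogens = 6.
Molecular formula: C10H6BrF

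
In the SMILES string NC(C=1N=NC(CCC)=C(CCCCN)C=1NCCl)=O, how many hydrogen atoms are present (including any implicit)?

Hydrogens are implicit in SMILES; fill each atom to its normal valence:
  7 × C: 2 H each → 14
  4 × C (aromatic): no H
  2 × N: 2 H each → 4
  2 × N (aromatic): no H
  1 × C: 3 H
  1 × C: no H
  1 × Cl: no H
  1 × N: 1 H
  1 × O: no H
  Total hydrogens = 22.

22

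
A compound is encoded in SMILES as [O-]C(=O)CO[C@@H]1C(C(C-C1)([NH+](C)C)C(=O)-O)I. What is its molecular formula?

C10H16INO5

Heavy atoms from the SMILES: 10 C, 1 I, 1 N, 5 O.
Implicit hydrogens by atom environment:
  3 × C: 2 H each → 6
  3 × C: no H
  3 × O: no H
  2 × C: 3 H each → 6
  2 × C: 1 H each → 2
  1 × I: no H
  1 × N (charge +1): 1 H
  1 × O: 1 H
  1 × O (charge -1): no H
  Total hydrogens = 16.
Molecular formula: C10H16INO5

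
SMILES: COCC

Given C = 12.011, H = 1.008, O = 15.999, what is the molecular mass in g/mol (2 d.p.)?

60.10

Molecular formula: C3H8O.
M = 3×12.011 + 8×1.008 + 1×15.999 = 60.10 g/mol.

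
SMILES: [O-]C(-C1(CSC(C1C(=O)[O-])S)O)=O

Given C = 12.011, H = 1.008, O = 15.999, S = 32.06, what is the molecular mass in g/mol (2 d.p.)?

Molecular formula: [C6H6O5S2]2-.
M = 6×12.011 + 6×1.008 + 5×15.999 + 2×32.06 = 222.23 g/mol.

222.23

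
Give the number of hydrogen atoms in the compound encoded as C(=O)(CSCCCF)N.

Hydrogens are implicit in SMILES; fill each atom to its normal valence:
  4 × C: 2 H each → 8
  1 × C: no H
  1 × F: no H
  1 × N: 2 H
  1 × O: no H
  1 × S: no H
  Total hydrogens = 10.

10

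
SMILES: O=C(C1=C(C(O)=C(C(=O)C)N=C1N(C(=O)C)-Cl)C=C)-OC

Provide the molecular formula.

Heavy atoms from the SMILES: 13 C, 1 Cl, 2 N, 5 O.
Implicit hydrogens by atom environment:
  5 × C (aromatic): no H
  4 × O: no H
  3 × C: 3 H each → 9
  3 × C: no H
  1 × C: 2 H
  1 × C: 1 H
  1 × Cl: no H
  1 × N (aromatic): no H
  1 × N: no H
  1 × O: 1 H
  Total hydrogens = 13.
Molecular formula: C13H13ClN2O5

C13H13ClN2O5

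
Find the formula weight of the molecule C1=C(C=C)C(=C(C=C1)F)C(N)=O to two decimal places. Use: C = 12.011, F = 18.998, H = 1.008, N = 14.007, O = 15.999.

165.17

Molecular formula: C9H8FNO.
M = 9×12.011 + 1×18.998 + 8×1.008 + 1×14.007 + 1×15.999 = 165.17 g/mol.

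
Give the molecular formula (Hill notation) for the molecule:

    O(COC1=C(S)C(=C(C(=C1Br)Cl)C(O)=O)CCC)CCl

C12H13BrCl2O4S

Heavy atoms from the SMILES: 1 Br, 12 C, 2 Cl, 4 O, 1 S.
Implicit hydrogens by atom environment:
  6 × C (aromatic): no H
  4 × C: 2 H each → 8
  3 × O: no H
  2 × Cl: no H
  1 × Br: no H
  1 × C: 3 H
  1 × C: no H
  1 × O: 1 H
  1 × S: 1 H
  Total hydrogens = 13.
Molecular formula: C12H13BrCl2O4S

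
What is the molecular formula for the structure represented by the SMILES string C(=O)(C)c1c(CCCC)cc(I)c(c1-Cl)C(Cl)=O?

Heavy atoms from the SMILES: 13 C, 2 Cl, 1 I, 2 O.
Implicit hydrogens by atom environment:
  5 × C (aromatic): no H
  3 × C: 2 H each → 6
  2 × C: 3 H each → 6
  2 × C: no H
  2 × Cl: no H
  2 × O: no H
  1 × C (aromatic): 1 H
  1 × I: no H
  Total hydrogens = 13.
Molecular formula: C13H13Cl2IO2

C13H13Cl2IO2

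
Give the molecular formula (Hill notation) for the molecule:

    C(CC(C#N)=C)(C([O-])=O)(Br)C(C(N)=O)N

Heavy atoms from the SMILES: 1 Br, 8 C, 3 N, 3 O.
Implicit hydrogens by atom environment:
  5 × C: no H
  2 × C: 2 H each → 4
  2 × N: 2 H each → 4
  2 × O: no H
  1 × Br: no H
  1 × C: 1 H
  1 × N: no H
  1 × O (charge -1): no H
  Total hydrogens = 9.
Net charge -1.
Molecular formula: C8H9BrN3O3-

C8H9BrN3O3-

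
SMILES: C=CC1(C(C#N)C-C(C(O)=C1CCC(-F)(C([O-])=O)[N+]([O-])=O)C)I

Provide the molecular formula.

Heavy atoms from the SMILES: 14 C, 1 F, 1 I, 2 N, 5 O.
Implicit hydrogens by atom environment:
  6 × C: no H
  4 × C: 2 H each → 8
  3 × C: 1 H each → 3
  2 × O: no H
  2 × O (charge -1): no H
  1 × C: 3 H
  1 × F: no H
  1 × I: no H
  1 × N: no H
  1 × N (charge +1): no H
  1 × O: 1 H
  Total hydrogens = 15.
Net charge -1.
Molecular formula: C14H15FIN2O5-

C14H15FIN2O5-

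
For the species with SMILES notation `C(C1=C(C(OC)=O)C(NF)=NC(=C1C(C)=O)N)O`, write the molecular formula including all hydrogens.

Heavy atoms from the SMILES: 10 C, 1 F, 3 N, 4 O.
Implicit hydrogens by atom environment:
  5 × C (aromatic): no H
  3 × O: no H
  2 × C: 3 H each → 6
  2 × C: no H
  1 × C: 2 H
  1 × F: no H
  1 × N: 2 H
  1 × N: 1 H
  1 × N (aromatic): no H
  1 × O: 1 H
  Total hydrogens = 12.
Molecular formula: C10H12FN3O4

C10H12FN3O4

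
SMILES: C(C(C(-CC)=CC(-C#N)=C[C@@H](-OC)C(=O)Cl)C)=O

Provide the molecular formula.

Heavy atoms from the SMILES: 13 C, 1 Cl, 1 N, 3 O.
Implicit hydrogens by atom environment:
  5 × C: 1 H each → 5
  4 × C: no H
  3 × C: 3 H each → 9
  3 × O: no H
  1 × C: 2 H
  1 × Cl: no H
  1 × N: no H
  Total hydrogens = 16.
Molecular formula: C13H16ClNO3

C13H16ClNO3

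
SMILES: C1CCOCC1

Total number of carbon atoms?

The symbol for carbon appears 5 times in the SMILES.

5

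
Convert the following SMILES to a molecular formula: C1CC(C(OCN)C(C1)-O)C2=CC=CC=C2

C13H19NO2

Heavy atoms from the SMILES: 13 C, 1 N, 2 O.
Implicit hydrogens by atom environment:
  5 × C (aromatic): 1 H each → 5
  4 × C: 2 H each → 8
  3 × C: 1 H each → 3
  1 × C (aromatic): no H
  1 × N: 2 H
  1 × O: 1 H
  1 × O: no H
  Total hydrogens = 19.
Molecular formula: C13H19NO2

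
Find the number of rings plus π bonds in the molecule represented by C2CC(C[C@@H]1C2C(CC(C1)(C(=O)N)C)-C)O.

Molecular formula from the SMILES: C13H23NO2.
DoU = (2C + 2 + N − H − X)/2 = (2·13 + 2 + 1 − 23 − 0)/2 = 6/2 = 3.
(Structurally: 2 ring(s) + 1 π bond(s) = 3.)

3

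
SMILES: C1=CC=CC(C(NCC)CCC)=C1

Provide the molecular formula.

Heavy atoms from the SMILES: 12 C, 1 N.
Implicit hydrogens by atom environment:
  5 × C (aromatic): 1 H each → 5
  3 × C: 2 H each → 6
  2 × C: 3 H each → 6
  1 × C: 1 H
  1 × C (aromatic): no H
  1 × N: 1 H
  Total hydrogens = 19.
Molecular formula: C12H19N

C12H19N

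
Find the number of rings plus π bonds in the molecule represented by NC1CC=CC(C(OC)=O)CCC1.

Molecular formula from the SMILES: C10H17NO2.
DoU = (2C + 2 + N − H − X)/2 = (2·10 + 2 + 1 − 17 − 0)/2 = 6/2 = 3.
(Structurally: 1 ring(s) + 2 π bond(s) = 3.)

3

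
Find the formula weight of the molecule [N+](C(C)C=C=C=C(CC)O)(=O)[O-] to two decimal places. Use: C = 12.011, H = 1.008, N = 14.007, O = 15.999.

169.18

Molecular formula: C8H11NO3.
M = 8×12.011 + 11×1.008 + 1×14.007 + 3×15.999 = 169.18 g/mol.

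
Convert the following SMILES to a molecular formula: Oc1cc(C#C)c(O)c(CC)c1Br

Heavy atoms from the SMILES: 1 Br, 10 C, 2 O.
Implicit hydrogens by atom environment:
  5 × C (aromatic): no H
  2 × O: 1 H each → 2
  1 × Br: no H
  1 × C: 3 H
  1 × C: 2 H
  1 × C (aromatic): 1 H
  1 × C: 1 H
  1 × C: no H
  Total hydrogens = 9.
Molecular formula: C10H9BrO2

C10H9BrO2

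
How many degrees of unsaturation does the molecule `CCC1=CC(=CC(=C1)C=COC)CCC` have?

Molecular formula from the SMILES: C14H20O.
DoU = (2C + 2 + N − H − X)/2 = (2·14 + 2 + 0 − 20 − 0)/2 = 10/2 = 5.
(Structurally: 1 ring(s) + 4 π bond(s) = 5.)

5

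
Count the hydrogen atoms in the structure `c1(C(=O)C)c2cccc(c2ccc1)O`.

10

Hydrogens are implicit in SMILES; fill each atom to its normal valence:
  6 × C (aromatic): 1 H each → 6
  4 × C (aromatic): no H
  1 × C: 3 H
  1 × C: no H
  1 × O: 1 H
  1 × O: no H
  Total hydrogens = 10.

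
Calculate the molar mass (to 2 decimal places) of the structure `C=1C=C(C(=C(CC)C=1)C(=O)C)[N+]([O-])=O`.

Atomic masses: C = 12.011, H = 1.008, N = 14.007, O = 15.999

193.20

Molecular formula: C10H11NO3.
M = 10×12.011 + 11×1.008 + 1×14.007 + 3×15.999 = 193.20 g/mol.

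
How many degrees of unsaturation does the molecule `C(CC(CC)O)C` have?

0

Molecular formula from the SMILES: C6H14O.
DoU = (2C + 2 + N − H − X)/2 = (2·6 + 2 + 0 − 14 − 0)/2 = 0/2 = 0.
(Structurally: 0 ring(s) + 0 π bond(s) = 0.)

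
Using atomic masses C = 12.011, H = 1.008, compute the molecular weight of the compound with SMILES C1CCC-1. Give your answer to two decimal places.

Molecular formula: C4H8.
M = 4×12.011 + 8×1.008 = 56.11 g/mol.

56.11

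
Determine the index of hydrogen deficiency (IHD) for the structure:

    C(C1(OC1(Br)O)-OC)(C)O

Molecular formula from the SMILES: C5H9BrO4.
DoU = (2C + 2 + N − H − X)/2 = (2·5 + 2 + 0 − 9 − 1)/2 = 2/2 = 1.
(Structurally: 1 ring(s) + 0 π bond(s) = 1.)

1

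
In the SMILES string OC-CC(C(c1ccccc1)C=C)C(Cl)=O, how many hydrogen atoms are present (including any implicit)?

15

Hydrogens are implicit in SMILES; fill each atom to its normal valence:
  5 × C (aromatic): 1 H each → 5
  3 × C: 2 H each → 6
  3 × C: 1 H each → 3
  1 × C: no H
  1 × C (aromatic): no H
  1 × Cl: no H
  1 × O: 1 H
  1 × O: no H
  Total hydrogens = 15.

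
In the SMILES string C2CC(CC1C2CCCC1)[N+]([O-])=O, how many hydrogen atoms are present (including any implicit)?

Hydrogens are implicit in SMILES; fill each atom to its normal valence:
  7 × C: 2 H each → 14
  3 × C: 1 H each → 3
  1 × N (charge +1): no H
  1 × O: no H
  1 × O (charge -1): no H
  Total hydrogens = 17.

17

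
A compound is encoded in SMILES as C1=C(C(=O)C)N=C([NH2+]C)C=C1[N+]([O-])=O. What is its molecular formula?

C8H10N3O3+

Heavy atoms from the SMILES: 8 C, 3 N, 3 O.
Implicit hydrogens by atom environment:
  3 × C (aromatic): no H
  2 × C: 3 H each → 6
  2 × C (aromatic): 1 H each → 2
  2 × O: no H
  1 × C: no H
  1 × N (charge +1): 2 H
  1 × N (aromatic): no H
  1 × N (charge +1): no H
  1 × O (charge -1): no H
  Total hydrogens = 10.
Net charge +1.
Molecular formula: C8H10N3O3+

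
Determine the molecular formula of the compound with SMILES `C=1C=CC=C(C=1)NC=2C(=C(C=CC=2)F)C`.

C13H12FN

Heavy atoms from the SMILES: 13 C, 1 F, 1 N.
Implicit hydrogens by atom environment:
  8 × C (aromatic): 1 H each → 8
  4 × C (aromatic): no H
  1 × C: 3 H
  1 × F: no H
  1 × N: 1 H
  Total hydrogens = 12.
Molecular formula: C13H12FN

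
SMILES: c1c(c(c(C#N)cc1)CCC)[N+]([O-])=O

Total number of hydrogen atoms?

10

Hydrogens are implicit in SMILES; fill each atom to its normal valence:
  3 × C (aromatic): 1 H each → 3
  3 × C (aromatic): no H
  2 × C: 2 H each → 4
  1 × C: 3 H
  1 × C: no H
  1 × N (charge +1): no H
  1 × N: no H
  1 × O: no H
  1 × O (charge -1): no H
  Total hydrogens = 10.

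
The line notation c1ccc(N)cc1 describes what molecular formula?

Heavy atoms from the SMILES: 6 C, 1 N.
Implicit hydrogens by atom environment:
  5 × C (aromatic): 1 H each → 5
  1 × C (aromatic): no H
  1 × N: 2 H
  Total hydrogens = 7.
Molecular formula: C6H7N

C6H7N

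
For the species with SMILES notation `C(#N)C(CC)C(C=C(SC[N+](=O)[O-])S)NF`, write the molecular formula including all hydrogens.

C8H12FN3O2S2

Heavy atoms from the SMILES: 8 C, 1 F, 3 N, 2 O, 2 S.
Implicit hydrogens by atom environment:
  3 × C: 1 H each → 3
  2 × C: 2 H each → 4
  2 × C: no H
  1 × C: 3 H
  1 × F: no H
  1 × N: 1 H
  1 × N: no H
  1 × N (charge +1): no H
  1 × O: no H
  1 × O (charge -1): no H
  1 × S: 1 H
  1 × S: no H
  Total hydrogens = 12.
Molecular formula: C8H12FN3O2S2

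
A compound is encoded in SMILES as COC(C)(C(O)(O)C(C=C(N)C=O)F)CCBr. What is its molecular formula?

Heavy atoms from the SMILES: 1 Br, 10 C, 1 F, 1 N, 4 O.
Implicit hydrogens by atom environment:
  3 × C: 1 H each → 3
  3 × C: no H
  2 × C: 3 H each → 6
  2 × C: 2 H each → 4
  2 × O: 1 H each → 2
  2 × O: no H
  1 × Br: no H
  1 × F: no H
  1 × N: 2 H
  Total hydrogens = 17.
Molecular formula: C10H17BrFNO4

C10H17BrFNO4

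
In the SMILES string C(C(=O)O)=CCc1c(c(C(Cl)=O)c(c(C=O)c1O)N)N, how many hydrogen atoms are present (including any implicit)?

11

Hydrogens are implicit in SMILES; fill each atom to its normal valence:
  6 × C (aromatic): no H
  3 × C: 1 H each → 3
  3 × O: no H
  2 × C: no H
  2 × N: 2 H each → 4
  2 × O: 1 H each → 2
  1 × C: 2 H
  1 × Cl: no H
  Total hydrogens = 11.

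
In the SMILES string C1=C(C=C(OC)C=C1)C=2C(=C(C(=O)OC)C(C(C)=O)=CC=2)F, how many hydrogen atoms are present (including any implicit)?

Hydrogens are implicit in SMILES; fill each atom to its normal valence:
  6 × C (aromatic): 1 H each → 6
  6 × C (aromatic): no H
  4 × O: no H
  3 × C: 3 H each → 9
  2 × C: no H
  1 × F: no H
  Total hydrogens = 15.

15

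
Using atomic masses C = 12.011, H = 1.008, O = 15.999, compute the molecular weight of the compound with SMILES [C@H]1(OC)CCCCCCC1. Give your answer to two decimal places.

Molecular formula: C9H18O.
M = 9×12.011 + 18×1.008 + 1×15.999 = 142.24 g/mol.

142.24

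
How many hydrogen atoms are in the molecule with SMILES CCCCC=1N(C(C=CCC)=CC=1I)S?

Hydrogens are implicit in SMILES; fill each atom to its normal valence:
  4 × C: 2 H each → 8
  3 × C (aromatic): no H
  2 × C: 3 H each → 6
  2 × C: 1 H each → 2
  1 × C (aromatic): 1 H
  1 × I: no H
  1 × N (aromatic): no H
  1 × S: 1 H
  Total hydrogens = 18.

18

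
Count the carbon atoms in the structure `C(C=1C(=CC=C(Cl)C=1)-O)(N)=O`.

7

The symbol for carbon appears 7 times in the SMILES. (Cl is a single chlorine, not C + l.)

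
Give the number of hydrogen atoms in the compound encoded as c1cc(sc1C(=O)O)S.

4

Hydrogens are implicit in SMILES; fill each atom to its normal valence:
  2 × C (aromatic): 1 H each → 2
  2 × C (aromatic): no H
  1 × C: no H
  1 × O: 1 H
  1 × O: no H
  1 × S: 1 H
  1 × S (aromatic): no H
  Total hydrogens = 4.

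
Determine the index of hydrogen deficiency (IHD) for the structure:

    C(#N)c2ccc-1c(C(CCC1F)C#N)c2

9

Molecular formula from the SMILES: C12H9FN2.
DoU = (2C + 2 + N − H − X)/2 = (2·12 + 2 + 2 − 9 − 1)/2 = 18/2 = 9.
(Structurally: 2 ring(s) + 7 π bond(s) = 9.)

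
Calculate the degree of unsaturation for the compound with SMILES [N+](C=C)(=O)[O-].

2

Molecular formula from the SMILES: C2H3NO2.
DoU = (2C + 2 + N − H − X)/2 = (2·2 + 2 + 1 − 3 − 0)/2 = 4/2 = 2.
(Structurally: 0 ring(s) + 2 π bond(s) = 2.)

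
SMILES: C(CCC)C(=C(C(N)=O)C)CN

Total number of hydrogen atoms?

Hydrogens are implicit in SMILES; fill each atom to its normal valence:
  4 × C: 2 H each → 8
  3 × C: no H
  2 × C: 3 H each → 6
  2 × N: 2 H each → 4
  1 × O: no H
  Total hydrogens = 18.

18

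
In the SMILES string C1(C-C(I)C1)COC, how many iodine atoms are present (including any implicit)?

The symbol for iodine appears 1 time in the SMILES.

1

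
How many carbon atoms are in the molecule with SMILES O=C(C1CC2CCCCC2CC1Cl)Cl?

11

The symbol for carbon appears 11 times in the SMILES. (Cl is a single chlorine, not C + l.)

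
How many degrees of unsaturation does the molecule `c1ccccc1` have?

4

Molecular formula from the SMILES: C6H6.
DoU = (2C + 2 + N − H − X)/2 = (2·6 + 2 + 0 − 6 − 0)/2 = 8/2 = 4.
(Structurally: 1 ring(s) + 3 π bond(s) = 4.)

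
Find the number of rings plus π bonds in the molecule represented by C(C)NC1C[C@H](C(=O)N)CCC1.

2

Molecular formula from the SMILES: C9H18N2O.
DoU = (2C + 2 + N − H − X)/2 = (2·9 + 2 + 2 − 18 − 0)/2 = 4/2 = 2.
(Structurally: 1 ring(s) + 1 π bond(s) = 2.)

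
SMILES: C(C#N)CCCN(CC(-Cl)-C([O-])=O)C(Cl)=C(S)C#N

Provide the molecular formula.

Heavy atoms from the SMILES: 11 C, 2 Cl, 3 N, 2 O, 1 S.
Implicit hydrogens by atom environment:
  5 × C: 2 H each → 10
  5 × C: no H
  3 × N: no H
  2 × Cl: no H
  1 × C: 1 H
  1 × O: no H
  1 × O (charge -1): no H
  1 × S: 1 H
  Total hydrogens = 12.
Net charge -1.
Molecular formula: C11H12Cl2N3O2S-

C11H12Cl2N3O2S-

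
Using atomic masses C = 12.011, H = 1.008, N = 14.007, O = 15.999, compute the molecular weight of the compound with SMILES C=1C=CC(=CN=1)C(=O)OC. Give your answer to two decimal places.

137.14

Molecular formula: C7H7NO2.
M = 7×12.011 + 7×1.008 + 1×14.007 + 2×15.999 = 137.14 g/mol.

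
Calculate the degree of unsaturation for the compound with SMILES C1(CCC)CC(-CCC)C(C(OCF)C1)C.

1

Molecular formula from the SMILES: C14H27FO.
DoU = (2C + 2 + N − H − X)/2 = (2·14 + 2 + 0 − 27 − 1)/2 = 2/2 = 1.
(Structurally: 1 ring(s) + 0 π bond(s) = 1.)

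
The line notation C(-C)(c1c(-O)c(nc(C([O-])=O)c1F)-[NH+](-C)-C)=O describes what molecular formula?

C10H11FN2O4

Heavy atoms from the SMILES: 10 C, 1 F, 2 N, 4 O.
Implicit hydrogens by atom environment:
  5 × C (aromatic): no H
  3 × C: 3 H each → 9
  2 × C: no H
  2 × O: no H
  1 × F: no H
  1 × N (charge +1): 1 H
  1 × N (aromatic): no H
  1 × O: 1 H
  1 × O (charge -1): no H
  Total hydrogens = 11.
Molecular formula: C10H11FN2O4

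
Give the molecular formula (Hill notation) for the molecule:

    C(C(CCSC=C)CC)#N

C8H13NS

Heavy atoms from the SMILES: 8 C, 1 N, 1 S.
Implicit hydrogens by atom environment:
  4 × C: 2 H each → 8
  2 × C: 1 H each → 2
  1 × C: 3 H
  1 × C: no H
  1 × N: no H
  1 × S: no H
  Total hydrogens = 13.
Molecular formula: C8H13NS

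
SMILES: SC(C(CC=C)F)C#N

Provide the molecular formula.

C6H8FNS

Heavy atoms from the SMILES: 6 C, 1 F, 1 N, 1 S.
Implicit hydrogens by atom environment:
  3 × C: 1 H each → 3
  2 × C: 2 H each → 4
  1 × C: no H
  1 × F: no H
  1 × N: no H
  1 × S: 1 H
  Total hydrogens = 8.
Molecular formula: C6H8FNS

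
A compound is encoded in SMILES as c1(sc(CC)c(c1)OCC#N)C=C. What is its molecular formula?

Heavy atoms from the SMILES: 10 C, 1 N, 1 O, 1 S.
Implicit hydrogens by atom environment:
  3 × C: 2 H each → 6
  3 × C (aromatic): no H
  1 × C: 3 H
  1 × C (aromatic): 1 H
  1 × C: 1 H
  1 × C: no H
  1 × N: no H
  1 × O: no H
  1 × S (aromatic): no H
  Total hydrogens = 11.
Molecular formula: C10H11NOS

C10H11NOS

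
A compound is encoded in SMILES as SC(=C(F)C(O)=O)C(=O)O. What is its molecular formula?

C4H3FO4S

Heavy atoms from the SMILES: 4 C, 1 F, 4 O, 1 S.
Implicit hydrogens by atom environment:
  4 × C: no H
  2 × O: 1 H each → 2
  2 × O: no H
  1 × F: no H
  1 × S: 1 H
  Total hydrogens = 3.
Molecular formula: C4H3FO4S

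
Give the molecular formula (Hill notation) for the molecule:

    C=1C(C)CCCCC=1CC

Heavy atoms from the SMILES: 10 C.
Implicit hydrogens by atom environment:
  5 × C: 2 H each → 10
  2 × C: 3 H each → 6
  2 × C: 1 H each → 2
  1 × C: no H
  Total hydrogens = 18.
Molecular formula: C10H18

C10H18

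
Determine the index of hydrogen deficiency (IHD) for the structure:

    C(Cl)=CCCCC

1

Molecular formula from the SMILES: C6H11Cl.
DoU = (2C + 2 + N − H − X)/2 = (2·6 + 2 + 0 − 11 − 1)/2 = 2/2 = 1.
(Structurally: 0 ring(s) + 1 π bond(s) = 1.)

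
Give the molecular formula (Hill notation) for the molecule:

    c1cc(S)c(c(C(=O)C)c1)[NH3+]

C8H10NOS+

Heavy atoms from the SMILES: 8 C, 1 N, 1 O, 1 S.
Implicit hydrogens by atom environment:
  3 × C (aromatic): 1 H each → 3
  3 × C (aromatic): no H
  1 × C: 3 H
  1 × C: no H
  1 × N (charge +1): 3 H
  1 × O: no H
  1 × S: 1 H
  Total hydrogens = 10.
Net charge +1.
Molecular formula: C8H10NOS+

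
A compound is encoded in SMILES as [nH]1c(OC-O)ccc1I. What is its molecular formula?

C5H6INO2

Heavy atoms from the SMILES: 5 C, 1 I, 1 N, 2 O.
Implicit hydrogens by atom environment:
  2 × C (aromatic): 1 H each → 2
  2 × C (aromatic): no H
  1 × C: 2 H
  1 × I: no H
  1 × N (aromatic): 1 H
  1 × O: 1 H
  1 × O: no H
  Total hydrogens = 6.
Molecular formula: C5H6INO2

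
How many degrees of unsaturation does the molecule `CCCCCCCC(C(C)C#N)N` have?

Molecular formula from the SMILES: C11H22N2.
DoU = (2C + 2 + N − H − X)/2 = (2·11 + 2 + 2 − 22 − 0)/2 = 4/2 = 2.
(Structurally: 0 ring(s) + 2 π bond(s) = 2.)

2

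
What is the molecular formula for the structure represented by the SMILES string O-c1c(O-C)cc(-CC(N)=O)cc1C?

Heavy atoms from the SMILES: 10 C, 1 N, 3 O.
Implicit hydrogens by atom environment:
  4 × C (aromatic): no H
  2 × C: 3 H each → 6
  2 × C (aromatic): 1 H each → 2
  2 × O: no H
  1 × C: 2 H
  1 × C: no H
  1 × N: 2 H
  1 × O: 1 H
  Total hydrogens = 13.
Molecular formula: C10H13NO3

C10H13NO3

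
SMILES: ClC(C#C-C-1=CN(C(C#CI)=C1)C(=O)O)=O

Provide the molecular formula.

Heavy atoms from the SMILES: 10 C, 1 Cl, 1 I, 1 N, 3 O.
Implicit hydrogens by atom environment:
  6 × C: no H
  2 × C (aromatic): 1 H each → 2
  2 × C (aromatic): no H
  2 × O: no H
  1 × Cl: no H
  1 × I: no H
  1 × N (aromatic): no H
  1 × O: 1 H
  Total hydrogens = 3.
Molecular formula: C10H3ClINO3

C10H3ClINO3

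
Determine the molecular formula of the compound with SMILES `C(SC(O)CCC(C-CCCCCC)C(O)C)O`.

C14H30O3S

Heavy atoms from the SMILES: 14 C, 3 O, 1 S.
Implicit hydrogens by atom environment:
  9 × C: 2 H each → 18
  3 × C: 1 H each → 3
  3 × O: 1 H each → 3
  2 × C: 3 H each → 6
  1 × S: no H
  Total hydrogens = 30.
Molecular formula: C14H30O3S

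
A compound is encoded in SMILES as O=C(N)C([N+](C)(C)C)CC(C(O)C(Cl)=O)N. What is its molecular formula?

C9H19ClN3O3+

Heavy atoms from the SMILES: 9 C, 1 Cl, 3 N, 3 O.
Implicit hydrogens by atom environment:
  3 × C: 3 H each → 9
  3 × C: 1 H each → 3
  2 × C: no H
  2 × N: 2 H each → 4
  2 × O: no H
  1 × C: 2 H
  1 × Cl: no H
  1 × N (charge +1): no H
  1 × O: 1 H
  Total hydrogens = 19.
Net charge +1.
Molecular formula: C9H19ClN3O3+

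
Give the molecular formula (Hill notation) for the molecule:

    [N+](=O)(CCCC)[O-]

C4H9NO2

Heavy atoms from the SMILES: 4 C, 1 N, 2 O.
Implicit hydrogens by atom environment:
  3 × C: 2 H each → 6
  1 × C: 3 H
  1 × N (charge +1): no H
  1 × O: no H
  1 × O (charge -1): no H
  Total hydrogens = 9.
Molecular formula: C4H9NO2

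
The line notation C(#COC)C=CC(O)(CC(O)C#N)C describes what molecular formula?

C10H13NO3

Heavy atoms from the SMILES: 10 C, 1 N, 3 O.
Implicit hydrogens by atom environment:
  4 × C: no H
  3 × C: 1 H each → 3
  2 × C: 3 H each → 6
  2 × O: 1 H each → 2
  1 × C: 2 H
  1 × N: no H
  1 × O: no H
  Total hydrogens = 13.
Molecular formula: C10H13NO3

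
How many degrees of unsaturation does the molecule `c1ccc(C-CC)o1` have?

3

Molecular formula from the SMILES: C7H10O.
DoU = (2C + 2 + N − H − X)/2 = (2·7 + 2 + 0 − 10 − 0)/2 = 6/2 = 3.
(Structurally: 1 ring(s) + 2 π bond(s) = 3.)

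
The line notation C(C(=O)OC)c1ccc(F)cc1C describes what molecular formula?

Heavy atoms from the SMILES: 10 C, 1 F, 2 O.
Implicit hydrogens by atom environment:
  3 × C (aromatic): 1 H each → 3
  3 × C (aromatic): no H
  2 × C: 3 H each → 6
  2 × O: no H
  1 × C: 2 H
  1 × C: no H
  1 × F: no H
  Total hydrogens = 11.
Molecular formula: C10H11FO2

C10H11FO2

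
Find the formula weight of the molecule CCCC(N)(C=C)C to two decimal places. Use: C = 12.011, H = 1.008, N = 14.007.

113.20

Molecular formula: C7H15N.
M = 7×12.011 + 15×1.008 + 1×14.007 = 113.20 g/mol.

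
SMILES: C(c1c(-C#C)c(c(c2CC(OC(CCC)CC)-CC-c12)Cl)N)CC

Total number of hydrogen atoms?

Hydrogens are implicit in SMILES; fill each atom to its normal valence:
  8 × C: 2 H each → 16
  6 × C (aromatic): no H
  3 × C: 3 H each → 9
  3 × C: 1 H each → 3
  1 × C: no H
  1 × Cl: no H
  1 × N: 2 H
  1 × O: no H
  Total hydrogens = 30.

30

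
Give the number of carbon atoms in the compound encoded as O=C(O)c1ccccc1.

The symbol for carbon appears 7 times in the SMILES. Lowercase c denotes aromatic carbon and counts toward C.

7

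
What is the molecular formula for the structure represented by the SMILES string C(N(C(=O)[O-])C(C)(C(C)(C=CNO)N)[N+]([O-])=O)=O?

Heavy atoms from the SMILES: 8 C, 4 N, 6 O.
Implicit hydrogens by atom environment:
  3 × C: 1 H each → 3
  3 × C: no H
  3 × O: no H
  2 × C: 3 H each → 6
  2 × O (charge -1): no H
  1 × N: 2 H
  1 × N: 1 H
  1 × N: no H
  1 × N (charge +1): no H
  1 × O: 1 H
  Total hydrogens = 13.
Net charge -1.
Molecular formula: C8H13N4O6-

C8H13N4O6-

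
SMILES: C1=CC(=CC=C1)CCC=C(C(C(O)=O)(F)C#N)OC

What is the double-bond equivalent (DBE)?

8

Molecular formula from the SMILES: C14H14FNO3.
DoU = (2C + 2 + N − H − X)/2 = (2·14 + 2 + 1 − 14 − 1)/2 = 16/2 = 8.
(Structurally: 1 ring(s) + 7 π bond(s) = 8.)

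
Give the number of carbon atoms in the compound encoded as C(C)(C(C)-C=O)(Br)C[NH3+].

The symbol for carbon appears 6 times in the SMILES.

6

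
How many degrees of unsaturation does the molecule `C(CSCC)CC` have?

0

Molecular formula from the SMILES: C6H14S.
DoU = (2C + 2 + N − H − X)/2 = (2·6 + 2 + 0 − 14 − 0)/2 = 0/2 = 0.
(Structurally: 0 ring(s) + 0 π bond(s) = 0.)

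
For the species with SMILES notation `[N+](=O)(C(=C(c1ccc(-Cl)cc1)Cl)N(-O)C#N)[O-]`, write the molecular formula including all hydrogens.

C9H5Cl2N3O3

Heavy atoms from the SMILES: 9 C, 2 Cl, 3 N, 3 O.
Implicit hydrogens by atom environment:
  4 × C (aromatic): 1 H each → 4
  3 × C: no H
  2 × C (aromatic): no H
  2 × Cl: no H
  2 × N: no H
  1 × N (charge +1): no H
  1 × O: 1 H
  1 × O: no H
  1 × O (charge -1): no H
  Total hydrogens = 5.
Molecular formula: C9H5Cl2N3O3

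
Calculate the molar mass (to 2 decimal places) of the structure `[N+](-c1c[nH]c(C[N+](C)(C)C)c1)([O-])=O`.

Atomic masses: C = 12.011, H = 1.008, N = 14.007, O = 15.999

184.22

Molecular formula: C8H14N3O2+.
M = 8×12.011 + 14×1.008 + 3×14.007 + 2×15.999 = 184.22 g/mol.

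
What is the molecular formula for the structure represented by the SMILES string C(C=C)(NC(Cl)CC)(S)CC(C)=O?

Heavy atoms from the SMILES: 9 C, 1 Cl, 1 N, 1 O, 1 S.
Implicit hydrogens by atom environment:
  3 × C: 2 H each → 6
  2 × C: 3 H each → 6
  2 × C: 1 H each → 2
  2 × C: no H
  1 × Cl: no H
  1 × N: 1 H
  1 × O: no H
  1 × S: 1 H
  Total hydrogens = 16.
Molecular formula: C9H16ClNOS

C9H16ClNOS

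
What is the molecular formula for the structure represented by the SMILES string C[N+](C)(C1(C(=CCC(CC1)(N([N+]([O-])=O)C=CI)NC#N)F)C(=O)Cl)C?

C14H19ClFIN5O3+

Heavy atoms from the SMILES: 14 C, 1 Cl, 1 F, 1 I, 5 N, 3 O.
Implicit hydrogens by atom environment:
  5 × C: no H
  3 × C: 3 H each → 9
  3 × C: 2 H each → 6
  3 × C: 1 H each → 3
  2 × N: no H
  2 × N (charge +1): no H
  2 × O: no H
  1 × Cl: no H
  1 × F: no H
  1 × I: no H
  1 × N: 1 H
  1 × O (charge -1): no H
  Total hydrogens = 19.
Net charge +1.
Molecular formula: C14H19ClFIN5O3+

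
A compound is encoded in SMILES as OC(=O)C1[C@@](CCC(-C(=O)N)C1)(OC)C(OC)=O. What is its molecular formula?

C11H17NO6

Heavy atoms from the SMILES: 11 C, 1 N, 6 O.
Implicit hydrogens by atom environment:
  5 × O: no H
  4 × C: no H
  3 × C: 2 H each → 6
  2 × C: 3 H each → 6
  2 × C: 1 H each → 2
  1 × N: 2 H
  1 × O: 1 H
  Total hydrogens = 17.
Molecular formula: C11H17NO6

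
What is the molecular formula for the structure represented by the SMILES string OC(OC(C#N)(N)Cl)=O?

Heavy atoms from the SMILES: 3 C, 1 Cl, 2 N, 3 O.
Implicit hydrogens by atom environment:
  3 × C: no H
  2 × O: no H
  1 × Cl: no H
  1 × N: 2 H
  1 × N: no H
  1 × O: 1 H
  Total hydrogens = 3.
Molecular formula: C3H3ClN2O3

C3H3ClN2O3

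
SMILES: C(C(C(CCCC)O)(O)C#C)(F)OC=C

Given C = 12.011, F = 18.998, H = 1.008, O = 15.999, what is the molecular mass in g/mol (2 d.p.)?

Molecular formula: C11H17FO3.
M = 11×12.011 + 1×18.998 + 17×1.008 + 3×15.999 = 216.25 g/mol.

216.25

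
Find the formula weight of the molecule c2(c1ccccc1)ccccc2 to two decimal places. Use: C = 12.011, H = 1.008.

Molecular formula: C12H10.
M = 12×12.011 + 10×1.008 = 154.21 g/mol.

154.21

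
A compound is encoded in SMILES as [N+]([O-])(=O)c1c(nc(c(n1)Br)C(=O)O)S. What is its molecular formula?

C5H2BrN3O4S

Heavy atoms from the SMILES: 1 Br, 5 C, 3 N, 4 O, 1 S.
Implicit hydrogens by atom environment:
  4 × C (aromatic): no H
  2 × N (aromatic): no H
  2 × O: no H
  1 × Br: no H
  1 × C: no H
  1 × N (charge +1): no H
  1 × O: 1 H
  1 × O (charge -1): no H
  1 × S: 1 H
  Total hydrogens = 2.
Molecular formula: C5H2BrN3O4S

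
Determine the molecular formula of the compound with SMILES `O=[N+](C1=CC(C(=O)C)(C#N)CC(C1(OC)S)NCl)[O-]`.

C10H12ClN3O4S

Heavy atoms from the SMILES: 10 C, 1 Cl, 3 N, 4 O, 1 S.
Implicit hydrogens by atom environment:
  5 × C: no H
  3 × O: no H
  2 × C: 3 H each → 6
  2 × C: 1 H each → 2
  1 × C: 2 H
  1 × Cl: no H
  1 × N: 1 H
  1 × N (charge +1): no H
  1 × N: no H
  1 × O (charge -1): no H
  1 × S: 1 H
  Total hydrogens = 12.
Molecular formula: C10H12ClN3O4S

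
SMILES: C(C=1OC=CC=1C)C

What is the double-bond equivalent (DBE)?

3

Molecular formula from the SMILES: C7H10O.
DoU = (2C + 2 + N − H − X)/2 = (2·7 + 2 + 0 − 10 − 0)/2 = 6/2 = 3.
(Structurally: 1 ring(s) + 2 π bond(s) = 3.)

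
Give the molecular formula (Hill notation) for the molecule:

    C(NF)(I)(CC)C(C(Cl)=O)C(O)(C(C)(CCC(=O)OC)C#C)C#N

C15H19ClFIN2O4

Heavy atoms from the SMILES: 15 C, 1 Cl, 1 F, 1 I, 2 N, 4 O.
Implicit hydrogens by atom environment:
  7 × C: no H
  3 × C: 3 H each → 9
  3 × C: 2 H each → 6
  3 × O: no H
  2 × C: 1 H each → 2
  1 × Cl: no H
  1 × F: no H
  1 × I: no H
  1 × N: 1 H
  1 × N: no H
  1 × O: 1 H
  Total hydrogens = 19.
Molecular formula: C15H19ClFIN2O4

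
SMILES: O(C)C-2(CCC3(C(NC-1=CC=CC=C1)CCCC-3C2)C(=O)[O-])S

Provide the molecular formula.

C18H24NO3S-

Heavy atoms from the SMILES: 18 C, 1 N, 3 O, 1 S.
Implicit hydrogens by atom environment:
  6 × C: 2 H each → 12
  5 × C (aromatic): 1 H each → 5
  3 × C: no H
  2 × C: 1 H each → 2
  2 × O: no H
  1 × C: 3 H
  1 × C (aromatic): no H
  1 × N: 1 H
  1 × O (charge -1): no H
  1 × S: 1 H
  Total hydrogens = 24.
Net charge -1.
Molecular formula: C18H24NO3S-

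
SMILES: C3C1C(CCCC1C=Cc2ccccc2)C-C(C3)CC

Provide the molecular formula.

Heavy atoms from the SMILES: 20 C.
Implicit hydrogens by atom environment:
  7 × C: 2 H each → 14
  6 × C: 1 H each → 6
  5 × C (aromatic): 1 H each → 5
  1 × C: 3 H
  1 × C (aromatic): no H
  Total hydrogens = 28.
Molecular formula: C20H28

C20H28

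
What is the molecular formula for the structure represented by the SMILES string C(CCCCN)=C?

C6H13N

Heavy atoms from the SMILES: 6 C, 1 N.
Implicit hydrogens by atom environment:
  5 × C: 2 H each → 10
  1 × C: 1 H
  1 × N: 2 H
  Total hydrogens = 13.
Molecular formula: C6H13N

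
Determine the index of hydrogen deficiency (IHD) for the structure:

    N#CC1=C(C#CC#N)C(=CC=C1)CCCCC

10

Molecular formula from the SMILES: C15H14N2.
DoU = (2C + 2 + N − H − X)/2 = (2·15 + 2 + 2 − 14 − 0)/2 = 20/2 = 10.
(Structurally: 1 ring(s) + 9 π bond(s) = 10.)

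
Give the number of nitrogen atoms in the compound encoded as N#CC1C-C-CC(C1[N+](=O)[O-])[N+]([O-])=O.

3

The symbol for nitrogen appears 3 times in the SMILES.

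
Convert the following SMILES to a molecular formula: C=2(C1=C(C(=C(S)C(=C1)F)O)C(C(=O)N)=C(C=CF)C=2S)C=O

C14H9F2NO3S2

Heavy atoms from the SMILES: 14 C, 2 F, 1 N, 3 O, 2 S.
Implicit hydrogens by atom environment:
  9 × C (aromatic): no H
  3 × C: 1 H each → 3
  2 × F: no H
  2 × O: no H
  2 × S: 1 H each → 2
  1 × C (aromatic): 1 H
  1 × C: no H
  1 × N: 2 H
  1 × O: 1 H
  Total hydrogens = 9.
Molecular formula: C14H9F2NO3S2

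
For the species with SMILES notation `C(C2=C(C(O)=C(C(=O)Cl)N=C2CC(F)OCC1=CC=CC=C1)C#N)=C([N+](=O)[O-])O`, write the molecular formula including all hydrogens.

C18H13ClFN3O6

Heavy atoms from the SMILES: 18 C, 1 Cl, 1 F, 3 N, 6 O.
Implicit hydrogens by atom environment:
  6 × C (aromatic): no H
  5 × C (aromatic): 1 H each → 5
  3 × C: no H
  3 × O: no H
  2 × C: 2 H each → 4
  2 × C: 1 H each → 2
  2 × O: 1 H each → 2
  1 × Cl: no H
  1 × F: no H
  1 × N (aromatic): no H
  1 × N: no H
  1 × N (charge +1): no H
  1 × O (charge -1): no H
  Total hydrogens = 13.
Molecular formula: C18H13ClFN3O6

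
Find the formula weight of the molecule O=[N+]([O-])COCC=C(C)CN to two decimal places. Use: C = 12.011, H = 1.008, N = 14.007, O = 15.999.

Molecular formula: C6H12N2O3.
M = 6×12.011 + 12×1.008 + 2×14.007 + 3×15.999 = 160.17 g/mol.

160.17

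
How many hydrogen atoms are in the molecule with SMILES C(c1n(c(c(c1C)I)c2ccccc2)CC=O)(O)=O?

12

Hydrogens are implicit in SMILES; fill each atom to its normal valence:
  5 × C (aromatic): 1 H each → 5
  5 × C (aromatic): no H
  2 × O: no H
  1 × C: 3 H
  1 × C: 2 H
  1 × C: 1 H
  1 × C: no H
  1 × I: no H
  1 × N (aromatic): no H
  1 × O: 1 H
  Total hydrogens = 12.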